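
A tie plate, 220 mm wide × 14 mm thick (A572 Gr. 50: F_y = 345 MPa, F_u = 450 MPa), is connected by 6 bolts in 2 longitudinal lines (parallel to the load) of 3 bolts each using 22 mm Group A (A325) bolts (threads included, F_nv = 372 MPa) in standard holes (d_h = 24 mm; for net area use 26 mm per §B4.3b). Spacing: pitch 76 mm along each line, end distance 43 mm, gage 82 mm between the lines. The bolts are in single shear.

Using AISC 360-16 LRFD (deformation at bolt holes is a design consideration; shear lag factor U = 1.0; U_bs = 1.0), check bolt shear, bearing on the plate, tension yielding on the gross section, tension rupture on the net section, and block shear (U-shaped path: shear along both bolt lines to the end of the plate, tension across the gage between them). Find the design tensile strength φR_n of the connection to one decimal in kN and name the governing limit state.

636.3 kN (bolt shear governs)

Bolt shear: A_b = π(22)²/4 = 380.13 mm². φR_n = 0.75 × 372 × 380.13 × 6 × 1 = 636.3 kN.
Bearing (14 mm plate, F_u = 450 MPa): end bolts L_c = 43 − 24/2 = 31, R_n = min(1.2×31×14×450, 2.4×22×14×450) = 234.36 kN/bolt; interior L_c = 76 − 24 = 52, R_n = 332.64 kN/bolt. φR_n = 0.75 × (2×234.36 + 4×332.64) = 1349.5 kN.
Tension yield (gross): A_g = 220×14 = 3080 mm². φR_n = 0.90 × 345 × 3080 = 956.3 kN.
Tension rupture (net): A_n = (220 − 2×26)×14 = 2352 mm² (U = 1.0, A_e = A_n). φR_n = 0.75 × 450 × 2352 = 793.8 kN.
Block shear: shear path 2×[43+2×76] = 2×195 mm, A_gv = 5460, A_nv = 2×(195 − 2.5×26)×14 = 3640 mm²; tension across gage: (82 − 1×26)×14 = 784 mm². R_n = min(0.6×450×3640, 0.6×345×5460) + 1.0×450×784 = min(982.8, 1130.2) + 352.8 = 1335.6 kN. φR_n = 0.75 × 1335.6 = 1001.7 kN.
Governing: min(636.3, 1349.5, 956.3, 793.8, 1001.7) = 636.3 kN → bolt shear.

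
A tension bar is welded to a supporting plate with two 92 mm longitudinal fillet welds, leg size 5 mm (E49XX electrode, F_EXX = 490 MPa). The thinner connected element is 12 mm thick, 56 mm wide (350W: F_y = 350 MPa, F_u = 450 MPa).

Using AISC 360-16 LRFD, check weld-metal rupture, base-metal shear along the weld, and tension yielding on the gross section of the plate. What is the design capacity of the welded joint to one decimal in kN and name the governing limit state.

143.4 kN (weld metal governs)

Weld metal: throat = 0.707×5 = 3.535 mm, L = 2×92 = 184 mm. φR_n = 0.75 × 0.6 × 490 × 3.535 × 184 = 143.4 kN.
Base metal shear (12 mm plate): yield φR_n = 1.0×0.6×350×12×184 = 463.7 kN; rupture φR_n = 0.75×0.6×450×12×184 = 447.1 kN; take 447.1 kN (rupture).
Tension yield (gross): A_g = 56×12 = 672 mm². φR_n = 0.90 × 350 × 672 = 211.7 kN.
Governing: min(143.4, 447.1, 211.7) = 143.4 kN → weld metal.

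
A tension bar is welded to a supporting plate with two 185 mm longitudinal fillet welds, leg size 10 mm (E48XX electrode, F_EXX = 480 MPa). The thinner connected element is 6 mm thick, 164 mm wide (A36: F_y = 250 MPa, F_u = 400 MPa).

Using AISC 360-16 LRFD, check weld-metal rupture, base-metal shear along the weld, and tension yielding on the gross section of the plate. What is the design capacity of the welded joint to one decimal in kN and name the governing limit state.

Weld metal: throat = 0.707×10 = 7.07 mm, L = 2×185 = 370 mm. φR_n = 0.75 × 0.6 × 480 × 7.07 × 370 = 565.0 kN.
Base metal shear (6 mm plate): yield φR_n = 1.0×0.6×250×6×370 = 333.0 kN; rupture φR_n = 0.75×0.6×400×6×370 = 399.6 kN; take 333.0 kN (yield).
Tension yield (gross): A_g = 164×6 = 984 mm². φR_n = 0.90 × 250 × 984 = 221.4 kN.
Governing: min(565.0, 333.0, 221.4) = 221.4 kN → gross-section yield.

221.4 kN (gross-section yield governs)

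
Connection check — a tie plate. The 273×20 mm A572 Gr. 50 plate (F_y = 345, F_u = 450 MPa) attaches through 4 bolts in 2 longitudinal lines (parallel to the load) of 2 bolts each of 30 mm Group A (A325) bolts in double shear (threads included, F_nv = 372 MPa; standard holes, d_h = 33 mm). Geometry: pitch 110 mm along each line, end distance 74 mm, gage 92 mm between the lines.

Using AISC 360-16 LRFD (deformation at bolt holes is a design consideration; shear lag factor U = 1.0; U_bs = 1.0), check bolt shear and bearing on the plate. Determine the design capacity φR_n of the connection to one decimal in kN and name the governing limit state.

1577.7 kN (bolt shear governs)

Bolt shear: A_b = π(30)²/4 = 706.86 mm². φR_n = 0.75 × 372 × 706.86 × 4 × 2 = 1577.7 kN.
Bearing (20 mm plate, F_u = 450 MPa): end bolts L_c = 74 − 33/2 = 57.5, R_n = min(1.2×57.5×20×450, 2.4×30×20×450) = 621 kN/bolt; interior L_c = 110 − 33 = 77, R_n = 648 kN/bolt. φR_n = 0.75 × (2×621 + 2×648) = 1903.5 kN.
Governing: min(1577.7, 1903.5) = 1577.7 kN → bolt shear.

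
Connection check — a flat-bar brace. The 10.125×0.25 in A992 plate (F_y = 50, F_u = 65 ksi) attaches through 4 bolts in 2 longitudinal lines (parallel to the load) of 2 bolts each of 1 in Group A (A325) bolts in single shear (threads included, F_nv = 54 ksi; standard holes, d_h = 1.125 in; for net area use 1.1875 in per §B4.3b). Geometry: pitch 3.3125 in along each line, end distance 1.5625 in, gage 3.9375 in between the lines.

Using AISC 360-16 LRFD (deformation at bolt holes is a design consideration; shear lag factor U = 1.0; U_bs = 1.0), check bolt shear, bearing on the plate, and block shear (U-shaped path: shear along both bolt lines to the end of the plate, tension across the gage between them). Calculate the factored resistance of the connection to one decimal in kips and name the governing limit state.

Bolt shear: A_b = π(1)²/4 = 0.7854 in². φR_n = 0.75 × 54 × 0.7854 × 4 × 1 = 127.2 kips.
Bearing (0.25 in plate, F_u = 65 ksi): end bolts L_c = 1.5625 − 1.125/2 = 1, R_n = min(1.2×1×0.25×65, 2.4×1×0.25×65) = 19.5 kips/bolt; interior L_c = 3.3125 − 1.125 = 2.1875, R_n = 39 kips/bolt. φR_n = 0.75 × (2×19.5 + 2×39) = 87.8 kips.
Block shear: shear path 2×[1.5625+1×3.3125] = 2×4.875 in, A_gv = 2.4375, A_nv = 2×(4.875 − 1.5×1.1875)×0.25 = 1.5469 in²; tension across gage: (3.9375 − 1×1.1875)×0.25 = 0.6875 in². R_n = min(0.6×65×1.5469, 0.6×50×2.4375) + 1.0×65×0.6875 = min(60.329, 73.125) + 44.688 = 105.02 kips. φR_n = 0.75 × 105.02 = 78.8 kips.
Governing: min(127.2, 87.8, 78.8) = 78.8 kips → block shear.

78.8 kips (block shear governs)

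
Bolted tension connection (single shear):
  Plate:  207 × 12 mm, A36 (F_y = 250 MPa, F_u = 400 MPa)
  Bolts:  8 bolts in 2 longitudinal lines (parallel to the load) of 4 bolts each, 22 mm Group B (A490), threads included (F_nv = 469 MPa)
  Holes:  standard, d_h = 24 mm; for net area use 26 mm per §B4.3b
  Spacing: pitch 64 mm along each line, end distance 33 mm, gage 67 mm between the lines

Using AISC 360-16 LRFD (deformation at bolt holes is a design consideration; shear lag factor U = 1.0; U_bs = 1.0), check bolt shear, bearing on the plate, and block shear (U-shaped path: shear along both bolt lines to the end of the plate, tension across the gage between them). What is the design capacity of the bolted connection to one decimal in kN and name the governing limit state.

726.5 kN (block shear governs)

Bolt shear: A_b = π(22)²/4 = 380.13 mm². φR_n = 0.75 × 469 × 380.13 × 8 × 1 = 1069.7 kN.
Bearing (12 mm plate, F_u = 400 MPa): end bolts L_c = 33 − 24/2 = 21, R_n = min(1.2×21×12×400, 2.4×22×12×400) = 120.96 kN/bolt; interior L_c = 64 − 24 = 40, R_n = 230.4 kN/bolt. φR_n = 0.75 × (2×120.96 + 6×230.4) = 1218.2 kN.
Block shear: shear path 2×[33+3×64] = 2×225 mm, A_gv = 5400, A_nv = 2×(225 − 3.5×26)×12 = 3216 mm²; tension across gage: (67 − 1×26)×12 = 492 mm². R_n = min(0.6×400×3216, 0.6×250×5400) + 1.0×400×492 = min(771.84, 810) + 196.8 = 968.64 kN. φR_n = 0.75 × 968.64 = 726.5 kN.
Governing: min(1069.7, 1218.2, 726.5) = 726.5 kN → block shear.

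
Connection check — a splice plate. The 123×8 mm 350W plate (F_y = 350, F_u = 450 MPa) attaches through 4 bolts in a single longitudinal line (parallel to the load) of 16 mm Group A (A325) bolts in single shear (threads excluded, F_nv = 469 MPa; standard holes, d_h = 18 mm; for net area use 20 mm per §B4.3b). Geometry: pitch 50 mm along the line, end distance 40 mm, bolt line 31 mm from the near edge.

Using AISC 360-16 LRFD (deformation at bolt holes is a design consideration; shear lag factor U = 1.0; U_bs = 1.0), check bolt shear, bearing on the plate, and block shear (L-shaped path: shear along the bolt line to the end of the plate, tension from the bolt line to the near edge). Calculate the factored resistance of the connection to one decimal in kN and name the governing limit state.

Bolt shear: A_b = π(16)²/4 = 201.06 mm². φR_n = 0.75 × 469 × 201.06 × 4 × 1 = 282.9 kN.
Bearing (8 mm plate, F_u = 450 MPa): end bolts L_c = 40 − 18/2 = 31, R_n = min(1.2×31×8×450, 2.4×16×8×450) = 133.92 kN/bolt; interior L_c = 50 − 18 = 32, R_n = 138.24 kN/bolt. φR_n = 0.75 × (1×133.92 + 3×138.24) = 411.5 kN.
Block shear: shear path 1×[40+3×50] = 1×190 mm, A_gv = 1520, A_nv = 1×(190 − 3.5×20)×8 = 960 mm²; tension to near edge: (31 − 0.5×20)×8 = 168 mm². R_n = min(0.6×450×960, 0.6×350×1520) + 1.0×450×168 = min(259.2, 319.2) + 75.6 = 334.8 kN. φR_n = 0.75 × 334.8 = 251.1 kN.
Governing: min(282.9, 411.5, 251.1) = 251.1 kN → block shear.

251.1 kN (block shear governs)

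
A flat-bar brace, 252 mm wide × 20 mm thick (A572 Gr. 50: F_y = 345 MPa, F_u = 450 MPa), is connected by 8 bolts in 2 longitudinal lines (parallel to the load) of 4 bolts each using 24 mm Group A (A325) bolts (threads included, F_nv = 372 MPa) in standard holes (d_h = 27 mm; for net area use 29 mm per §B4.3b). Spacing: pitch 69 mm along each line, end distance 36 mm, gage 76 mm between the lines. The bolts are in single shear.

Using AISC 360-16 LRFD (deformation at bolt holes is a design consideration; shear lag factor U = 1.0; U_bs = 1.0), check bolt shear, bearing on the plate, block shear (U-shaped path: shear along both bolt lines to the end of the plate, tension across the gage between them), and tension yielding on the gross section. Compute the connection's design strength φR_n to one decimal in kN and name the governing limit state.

Bolt shear: A_b = π(24)²/4 = 452.39 mm². φR_n = 0.75 × 372 × 452.39 × 8 × 1 = 1009.7 kN.
Bearing (20 mm plate, F_u = 450 MPa): end bolts L_c = 36 − 27/2 = 22.5, R_n = min(1.2×22.5×20×450, 2.4×24×20×450) = 243 kN/bolt; interior L_c = 69 − 27 = 42, R_n = 453.6 kN/bolt. φR_n = 0.75 × (2×243 + 6×453.6) = 2405.7 kN.
Block shear: shear path 2×[36+3×69] = 2×243 mm, A_gv = 9720, A_nv = 2×(243 − 3.5×29)×20 = 5660 mm²; tension across gage: (76 − 1×29)×20 = 940 mm². R_n = min(0.6×450×5660, 0.6×345×9720) + 1.0×450×940 = min(1528.2, 2012) + 423 = 1951.2 kN. φR_n = 0.75 × 1951.2 = 1463.4 kN.
Tension yield (gross): A_g = 252×20 = 5040 mm². φR_n = 0.90 × 345 × 5040 = 1564.9 kN.
Governing: min(1009.7, 2405.7, 1463.4, 1564.9) = 1009.7 kN → bolt shear.

1009.7 kN (bolt shear governs)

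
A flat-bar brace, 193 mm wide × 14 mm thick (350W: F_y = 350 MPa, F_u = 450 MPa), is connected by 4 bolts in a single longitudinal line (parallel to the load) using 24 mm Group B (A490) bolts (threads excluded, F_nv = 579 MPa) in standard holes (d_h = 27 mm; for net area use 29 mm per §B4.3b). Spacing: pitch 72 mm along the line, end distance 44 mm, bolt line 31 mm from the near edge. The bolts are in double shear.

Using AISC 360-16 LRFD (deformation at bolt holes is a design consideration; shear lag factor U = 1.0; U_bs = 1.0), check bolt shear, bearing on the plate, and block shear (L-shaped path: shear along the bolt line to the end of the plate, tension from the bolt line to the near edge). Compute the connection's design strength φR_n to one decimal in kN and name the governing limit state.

527.3 kN (block shear governs)

Bolt shear: A_b = π(24)²/4 = 452.39 mm². φR_n = 0.75 × 579 × 452.39 × 4 × 2 = 1571.6 kN.
Bearing (14 mm plate, F_u = 450 MPa): end bolts L_c = 44 − 27/2 = 30.5, R_n = min(1.2×30.5×14×450, 2.4×24×14×450) = 230.58 kN/bolt; interior L_c = 72 − 27 = 45, R_n = 340.2 kN/bolt. φR_n = 0.75 × (1×230.58 + 3×340.2) = 938.4 kN.
Block shear: shear path 1×[44+3×72] = 1×260 mm, A_gv = 3640, A_nv = 1×(260 − 3.5×29)×14 = 2219 mm²; tension to near edge: (31 − 0.5×29)×14 = 231 mm². R_n = min(0.6×450×2219, 0.6×350×3640) + 1.0×450×231 = min(599.13, 764.4) + 103.95 = 703.08 kN. φR_n = 0.75 × 703.08 = 527.3 kN.
Governing: min(1571.6, 938.4, 527.3) = 527.3 kN → block shear.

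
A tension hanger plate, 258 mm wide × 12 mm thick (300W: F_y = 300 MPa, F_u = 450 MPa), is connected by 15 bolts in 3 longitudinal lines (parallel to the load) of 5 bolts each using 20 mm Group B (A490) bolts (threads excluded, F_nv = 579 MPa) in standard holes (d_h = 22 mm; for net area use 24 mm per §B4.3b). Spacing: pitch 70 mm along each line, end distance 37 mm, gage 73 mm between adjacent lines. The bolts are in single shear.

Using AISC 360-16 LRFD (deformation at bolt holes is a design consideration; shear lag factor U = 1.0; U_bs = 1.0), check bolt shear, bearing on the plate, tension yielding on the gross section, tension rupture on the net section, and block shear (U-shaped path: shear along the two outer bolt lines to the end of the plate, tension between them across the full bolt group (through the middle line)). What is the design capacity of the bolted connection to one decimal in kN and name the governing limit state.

Bolt shear: A_b = π(20)²/4 = 314.16 mm². φR_n = 0.75 × 579 × 314.16 × 15 × 1 = 2046.4 kN.
Bearing (12 mm plate, F_u = 450 MPa): end bolts L_c = 37 − 22/2 = 26, R_n = min(1.2×26×12×450, 2.4×20×12×450) = 168.48 kN/bolt; interior L_c = 70 − 22 = 48, R_n = 259.2 kN/bolt. φR_n = 0.75 × (3×168.48 + 12×259.2) = 2711.9 kN.
Tension yield (gross): A_g = 258×12 = 3096 mm². φR_n = 0.90 × 300 × 3096 = 835.9 kN.
Tension rupture (net): A_n = (258 − 3×24)×12 = 2232 mm² (U = 1.0, A_e = A_n). φR_n = 0.75 × 450 × 2232 = 753.3 kN.
Block shear: shear path 2×[37+4×70] = 2×317 mm, A_gv = 7608, A_nv = 2×(317 − 4.5×24)×12 = 5016 mm²; tension across gage: (146 − 2×24)×12 = 1176 mm². R_n = min(0.6×450×5016, 0.6×300×7608) + 1.0×450×1176 = min(1354.3, 1369.4) + 529.2 = 1883.5 kN. φR_n = 0.75 × 1883.5 = 1412.6 kN.
Governing: min(2046.4, 2711.9, 835.9, 753.3, 1412.6) = 753.3 kN → net-section rupture.

753.3 kN (net-section rupture governs)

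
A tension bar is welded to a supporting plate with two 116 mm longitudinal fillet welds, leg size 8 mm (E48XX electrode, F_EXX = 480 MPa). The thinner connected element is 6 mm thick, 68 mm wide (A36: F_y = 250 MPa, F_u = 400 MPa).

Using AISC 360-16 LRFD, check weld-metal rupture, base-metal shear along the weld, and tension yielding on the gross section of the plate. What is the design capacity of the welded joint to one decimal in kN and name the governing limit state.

Weld metal: throat = 0.707×8 = 5.656 mm, L = 2×116 = 232 mm. φR_n = 0.75 × 0.6 × 480 × 5.656 × 232 = 283.4 kN.
Base metal shear (6 mm plate): yield φR_n = 1.0×0.6×250×6×232 = 208.8 kN; rupture φR_n = 0.75×0.6×400×6×232 = 250.6 kN; take 208.8 kN (yield).
Tension yield (gross): A_g = 68×6 = 408 mm². φR_n = 0.90 × 250 × 408 = 91.8 kN.
Governing: min(283.4, 208.8, 91.8) = 91.8 kN → gross-section yield.

91.8 kN (gross-section yield governs)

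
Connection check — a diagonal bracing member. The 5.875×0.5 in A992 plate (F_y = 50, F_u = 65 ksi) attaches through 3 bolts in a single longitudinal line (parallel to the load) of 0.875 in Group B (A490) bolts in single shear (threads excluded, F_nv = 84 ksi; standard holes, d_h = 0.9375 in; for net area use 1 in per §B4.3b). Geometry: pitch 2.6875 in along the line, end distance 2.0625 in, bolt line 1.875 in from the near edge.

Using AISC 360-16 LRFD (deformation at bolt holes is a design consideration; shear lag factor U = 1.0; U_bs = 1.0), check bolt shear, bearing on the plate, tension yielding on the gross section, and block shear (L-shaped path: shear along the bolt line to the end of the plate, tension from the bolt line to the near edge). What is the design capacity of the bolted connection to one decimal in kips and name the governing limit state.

105.7 kips (block shear governs)

Bolt shear: A_b = π(0.875)²/4 = 0.60132 in². φR_n = 0.75 × 84 × 0.60132 × 3 × 1 = 113.6 kips.
Bearing (0.5 in plate, F_u = 65 ksi): end bolts L_c = 2.0625 − 0.9375/2 = 1.59375, R_n = min(1.2×1.59375×0.5×65, 2.4×0.875×0.5×65) = 62.156 kips/bolt; interior L_c = 2.6875 − 0.9375 = 1.75, R_n = 68.25 kips/bolt. φR_n = 0.75 × (1×62.156 + 2×68.25) = 149.0 kips.
Tension yield (gross): A_g = 5.875×0.5 = 2.9375 in². φR_n = 0.90 × 50 × 2.9375 = 132.2 kips.
Block shear: shear path 1×[2.0625+2×2.6875] = 1×7.4375 in, A_gv = 3.7188, A_nv = 1×(7.4375 − 2.5×1)×0.5 = 2.4688 in²; tension to near edge: (1.875 − 0.5×1)×0.5 = 0.6875 in². R_n = min(0.6×65×2.4688, 0.6×50×3.7188) + 1.0×65×0.6875 = min(96.283, 111.56) + 44.688 = 140.97 kips. φR_n = 0.75 × 140.97 = 105.7 kips.
Governing: min(113.6, 149.0, 132.2, 105.7) = 105.7 kips → block shear.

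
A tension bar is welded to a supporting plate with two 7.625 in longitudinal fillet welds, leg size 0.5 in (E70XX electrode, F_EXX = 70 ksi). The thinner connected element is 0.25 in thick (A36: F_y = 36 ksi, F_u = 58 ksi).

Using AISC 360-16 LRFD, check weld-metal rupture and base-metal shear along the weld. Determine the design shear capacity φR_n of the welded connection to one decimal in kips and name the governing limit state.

Weld metal: throat = 0.707×0.5 = 0.3535 in, L = 2×7.625 = 15.25 in. φR_n = 0.75 × 0.6 × 70 × 0.3535 × 15.25 = 169.8 kips.
Base metal shear (0.25 in plate): yield φR_n = 1.0×0.6×36×0.25×15.25 = 82.4 kips; rupture φR_n = 0.75×0.6×58×0.25×15.25 = 99.5 kips; take 82.4 kips (yield).
Governing: min(169.8, 82.4) = 82.4 kips → base-metal shear.

82.4 kips (base-metal shear governs)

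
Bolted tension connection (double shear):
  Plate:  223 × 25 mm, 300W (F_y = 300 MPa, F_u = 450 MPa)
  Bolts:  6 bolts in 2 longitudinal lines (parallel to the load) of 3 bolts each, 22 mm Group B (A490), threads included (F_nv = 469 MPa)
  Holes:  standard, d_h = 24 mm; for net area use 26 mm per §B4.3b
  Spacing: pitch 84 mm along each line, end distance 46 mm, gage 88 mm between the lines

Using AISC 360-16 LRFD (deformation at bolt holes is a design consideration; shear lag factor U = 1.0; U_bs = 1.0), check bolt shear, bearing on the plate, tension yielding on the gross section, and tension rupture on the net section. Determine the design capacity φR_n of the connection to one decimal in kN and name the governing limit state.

1442.8 kN (net-section rupture governs)

Bolt shear: A_b = π(22)²/4 = 380.13 mm². φR_n = 0.75 × 469 × 380.13 × 6 × 2 = 1604.5 kN.
Bearing (25 mm plate, F_u = 450 MPa): end bolts L_c = 46 − 24/2 = 34, R_n = min(1.2×34×25×450, 2.4×22×25×450) = 459 kN/bolt; interior L_c = 84 − 24 = 60, R_n = 594 kN/bolt. φR_n = 0.75 × (2×459 + 4×594) = 2470.5 kN.
Tension yield (gross): A_g = 223×25 = 5575 mm². φR_n = 0.90 × 300 × 5575 = 1505.3 kN.
Tension rupture (net): A_n = (223 − 2×26)×25 = 4275 mm² (U = 1.0, A_e = A_n). φR_n = 0.75 × 450 × 4275 = 1442.8 kN.
Governing: min(1604.5, 2470.5, 1505.3, 1442.8) = 1442.8 kN → net-section rupture.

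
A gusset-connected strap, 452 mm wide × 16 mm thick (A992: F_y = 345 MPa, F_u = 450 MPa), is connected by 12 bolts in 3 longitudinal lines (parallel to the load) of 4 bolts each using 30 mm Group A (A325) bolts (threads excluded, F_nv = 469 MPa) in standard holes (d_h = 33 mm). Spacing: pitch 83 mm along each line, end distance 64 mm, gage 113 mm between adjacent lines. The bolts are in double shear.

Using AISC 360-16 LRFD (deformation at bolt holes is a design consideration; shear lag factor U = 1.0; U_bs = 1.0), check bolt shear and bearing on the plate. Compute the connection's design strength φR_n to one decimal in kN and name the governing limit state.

3839.4 kN (bearing governs)

Bolt shear: A_b = π(30)²/4 = 706.86 mm². φR_n = 0.75 × 469 × 706.86 × 12 × 2 = 5967.3 kN.
Bearing (16 mm plate, F_u = 450 MPa): end bolts L_c = 64 − 33/2 = 47.5, R_n = min(1.2×47.5×16×450, 2.4×30×16×450) = 410.4 kN/bolt; interior L_c = 83 − 33 = 50, R_n = 432 kN/bolt. φR_n = 0.75 × (3×410.4 + 9×432) = 3839.4 kN.
Governing: min(5967.3, 3839.4) = 3839.4 kN → bearing.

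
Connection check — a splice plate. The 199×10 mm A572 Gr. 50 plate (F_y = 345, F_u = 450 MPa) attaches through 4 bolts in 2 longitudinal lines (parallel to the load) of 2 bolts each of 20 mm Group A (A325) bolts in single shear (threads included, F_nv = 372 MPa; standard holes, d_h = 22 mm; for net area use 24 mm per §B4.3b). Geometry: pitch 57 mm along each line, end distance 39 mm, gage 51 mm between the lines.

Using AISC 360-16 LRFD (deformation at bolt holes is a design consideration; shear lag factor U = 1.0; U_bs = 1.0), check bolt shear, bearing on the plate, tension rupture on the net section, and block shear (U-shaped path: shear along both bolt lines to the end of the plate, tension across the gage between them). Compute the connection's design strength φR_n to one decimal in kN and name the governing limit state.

334.1 kN (block shear governs)

Bolt shear: A_b = π(20)²/4 = 314.16 mm². φR_n = 0.75 × 372 × 314.16 × 4 × 1 = 350.6 kN.
Bearing (10 mm plate, F_u = 450 MPa): end bolts L_c = 39 − 22/2 = 28, R_n = min(1.2×28×10×450, 2.4×20×10×450) = 151.2 kN/bolt; interior L_c = 57 − 22 = 35, R_n = 189 kN/bolt. φR_n = 0.75 × (2×151.2 + 2×189) = 510.3 kN.
Tension rupture (net): A_n = (199 − 2×24)×10 = 1510 mm² (U = 1.0, A_e = A_n). φR_n = 0.75 × 450 × 1510 = 509.6 kN.
Block shear: shear path 2×[39+1×57] = 2×96 mm, A_gv = 1920, A_nv = 2×(96 − 1.5×24)×10 = 1200 mm²; tension across gage: (51 − 1×24)×10 = 270 mm². R_n = min(0.6×450×1200, 0.6×345×1920) + 1.0×450×270 = min(324, 397.44) + 121.5 = 445.5 kN. φR_n = 0.75 × 445.5 = 334.1 kN.
Governing: min(350.6, 510.3, 509.6, 334.1) = 334.1 kN → block shear.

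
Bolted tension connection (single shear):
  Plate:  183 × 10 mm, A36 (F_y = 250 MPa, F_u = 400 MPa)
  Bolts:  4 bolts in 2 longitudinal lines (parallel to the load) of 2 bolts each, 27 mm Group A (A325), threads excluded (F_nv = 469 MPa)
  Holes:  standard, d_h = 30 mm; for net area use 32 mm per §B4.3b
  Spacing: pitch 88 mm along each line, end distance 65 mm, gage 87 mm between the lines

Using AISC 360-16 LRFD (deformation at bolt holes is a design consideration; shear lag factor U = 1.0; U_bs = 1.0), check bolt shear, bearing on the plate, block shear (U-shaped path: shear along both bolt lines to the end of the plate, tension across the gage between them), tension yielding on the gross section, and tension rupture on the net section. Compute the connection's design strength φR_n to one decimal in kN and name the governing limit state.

357.0 kN (net-section rupture governs)

Bolt shear: A_b = π(27)²/4 = 572.56 mm². φR_n = 0.75 × 469 × 572.56 × 4 × 1 = 805.6 kN.
Bearing (10 mm plate, F_u = 400 MPa): end bolts L_c = 65 − 30/2 = 50, R_n = min(1.2×50×10×400, 2.4×27×10×400) = 240 kN/bolt; interior L_c = 88 − 30 = 58, R_n = 259.2 kN/bolt. φR_n = 0.75 × (2×240 + 2×259.2) = 748.8 kN.
Block shear: shear path 2×[65+1×88] = 2×153 mm, A_gv = 3060, A_nv = 2×(153 − 1.5×32)×10 = 2100 mm²; tension across gage: (87 − 1×32)×10 = 550 mm². R_n = min(0.6×400×2100, 0.6×250×3060) + 1.0×400×550 = min(504, 459) + 220 = 679 kN. φR_n = 0.75 × 679 = 509.3 kN.
Tension yield (gross): A_g = 183×10 = 1830 mm². φR_n = 0.90 × 250 × 1830 = 411.8 kN.
Tension rupture (net): A_n = (183 − 2×32)×10 = 1190 mm² (U = 1.0, A_e = A_n). φR_n = 0.75 × 400 × 1190 = 357.0 kN.
Governing: min(805.6, 748.8, 509.3, 411.8, 357.0) = 357.0 kN → net-section rupture.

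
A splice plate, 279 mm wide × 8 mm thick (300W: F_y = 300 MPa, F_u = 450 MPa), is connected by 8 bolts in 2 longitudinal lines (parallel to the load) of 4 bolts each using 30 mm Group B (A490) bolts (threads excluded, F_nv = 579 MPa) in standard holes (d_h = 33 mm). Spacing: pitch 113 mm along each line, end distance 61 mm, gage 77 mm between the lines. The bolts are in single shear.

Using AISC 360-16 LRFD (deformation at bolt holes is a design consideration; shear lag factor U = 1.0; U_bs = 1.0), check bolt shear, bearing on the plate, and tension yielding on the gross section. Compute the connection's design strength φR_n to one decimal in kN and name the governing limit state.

602.6 kN (gross-section yield governs)

Bolt shear: A_b = π(30)²/4 = 706.86 mm². φR_n = 0.75 × 579 × 706.86 × 8 × 1 = 2455.6 kN.
Bearing (8 mm plate, F_u = 450 MPa): end bolts L_c = 61 − 33/2 = 44.5, R_n = min(1.2×44.5×8×450, 2.4×30×8×450) = 192.24 kN/bolt; interior L_c = 113 − 33 = 80, R_n = 259.2 kN/bolt. φR_n = 0.75 × (2×192.24 + 6×259.2) = 1454.8 kN.
Tension yield (gross): A_g = 279×8 = 2232 mm². φR_n = 0.90 × 300 × 2232 = 602.6 kN.
Governing: min(2455.6, 1454.8, 602.6) = 602.6 kN → gross-section yield.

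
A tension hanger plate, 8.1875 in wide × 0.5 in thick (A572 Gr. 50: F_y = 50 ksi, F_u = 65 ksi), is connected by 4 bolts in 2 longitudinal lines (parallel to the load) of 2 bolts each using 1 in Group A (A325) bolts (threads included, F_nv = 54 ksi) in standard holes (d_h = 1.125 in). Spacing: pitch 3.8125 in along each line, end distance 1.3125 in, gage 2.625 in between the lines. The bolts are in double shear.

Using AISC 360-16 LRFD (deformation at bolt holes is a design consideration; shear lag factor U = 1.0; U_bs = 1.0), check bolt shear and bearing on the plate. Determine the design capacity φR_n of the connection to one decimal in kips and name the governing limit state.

160.9 kips (bearing governs)

Bolt shear: A_b = π(1)²/4 = 0.7854 in². φR_n = 0.75 × 54 × 0.7854 × 4 × 2 = 254.5 kips.
Bearing (0.5 in plate, F_u = 65 ksi): end bolts L_c = 1.3125 − 1.125/2 = 0.75, R_n = min(1.2×0.75×0.5×65, 2.4×1×0.5×65) = 29.25 kips/bolt; interior L_c = 3.8125 − 1.125 = 2.6875, R_n = 78 kips/bolt. φR_n = 0.75 × (2×29.25 + 2×78) = 160.9 kips.
Governing: min(254.5, 160.9) = 160.9 kips → bearing.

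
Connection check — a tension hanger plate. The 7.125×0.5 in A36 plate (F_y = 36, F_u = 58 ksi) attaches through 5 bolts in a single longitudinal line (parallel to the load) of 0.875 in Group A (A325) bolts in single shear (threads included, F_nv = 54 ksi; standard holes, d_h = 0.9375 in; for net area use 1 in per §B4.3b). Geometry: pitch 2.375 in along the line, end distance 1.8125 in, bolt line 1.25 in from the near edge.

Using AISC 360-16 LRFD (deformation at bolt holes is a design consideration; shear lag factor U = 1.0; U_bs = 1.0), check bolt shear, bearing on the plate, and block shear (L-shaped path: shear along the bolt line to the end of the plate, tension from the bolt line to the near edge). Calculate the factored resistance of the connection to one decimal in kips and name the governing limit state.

Bolt shear: A_b = π(0.875)²/4 = 0.60132 in². φR_n = 0.75 × 54 × 0.60132 × 5 × 1 = 121.8 kips.
Bearing (0.5 in plate, F_u = 58 ksi): end bolts L_c = 1.8125 − 0.9375/2 = 1.34375, R_n = min(1.2×1.34375×0.5×58, 2.4×0.875×0.5×58) = 46.763 kips/bolt; interior L_c = 2.375 − 0.9375 = 1.4375, R_n = 50.025 kips/bolt. φR_n = 0.75 × (1×46.763 + 4×50.025) = 185.1 kips.
Block shear: shear path 1×[1.8125+4×2.375] = 1×11.3125 in, A_gv = 5.6563, A_nv = 1×(11.3125 − 4.5×1)×0.5 = 3.4063 in²; tension to near edge: (1.25 − 0.5×1)×0.5 = 0.375 in². R_n = min(0.6×58×3.4063, 0.6×36×5.6563) + 1.0×58×0.375 = min(118.54, 122.18) + 21.75 = 140.29 kips. φR_n = 0.75 × 140.29 = 105.2 kips.
Governing: min(121.8, 185.1, 105.2) = 105.2 kips → block shear.

105.2 kips (block shear governs)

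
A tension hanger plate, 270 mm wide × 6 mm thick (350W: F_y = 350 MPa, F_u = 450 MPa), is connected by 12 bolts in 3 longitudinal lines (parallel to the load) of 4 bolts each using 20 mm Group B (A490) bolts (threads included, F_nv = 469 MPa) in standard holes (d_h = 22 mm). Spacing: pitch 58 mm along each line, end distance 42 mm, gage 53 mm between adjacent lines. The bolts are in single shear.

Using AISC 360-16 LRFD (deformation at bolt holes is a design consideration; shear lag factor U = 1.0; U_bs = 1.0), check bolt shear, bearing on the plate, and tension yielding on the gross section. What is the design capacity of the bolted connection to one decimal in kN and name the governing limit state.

Bolt shear: A_b = π(20)²/4 = 314.16 mm². φR_n = 0.75 × 469 × 314.16 × 12 × 1 = 1326.1 kN.
Bearing (6 mm plate, F_u = 450 MPa): end bolts L_c = 42 − 22/2 = 31, R_n = min(1.2×31×6×450, 2.4×20×6×450) = 100.44 kN/bolt; interior L_c = 58 − 22 = 36, R_n = 116.64 kN/bolt. φR_n = 0.75 × (3×100.44 + 9×116.64) = 1013.3 kN.
Tension yield (gross): A_g = 270×6 = 1620 mm². φR_n = 0.90 × 350 × 1620 = 510.3 kN.
Governing: min(1326.1, 1013.3, 510.3) = 510.3 kN → gross-section yield.

510.3 kN (gross-section yield governs)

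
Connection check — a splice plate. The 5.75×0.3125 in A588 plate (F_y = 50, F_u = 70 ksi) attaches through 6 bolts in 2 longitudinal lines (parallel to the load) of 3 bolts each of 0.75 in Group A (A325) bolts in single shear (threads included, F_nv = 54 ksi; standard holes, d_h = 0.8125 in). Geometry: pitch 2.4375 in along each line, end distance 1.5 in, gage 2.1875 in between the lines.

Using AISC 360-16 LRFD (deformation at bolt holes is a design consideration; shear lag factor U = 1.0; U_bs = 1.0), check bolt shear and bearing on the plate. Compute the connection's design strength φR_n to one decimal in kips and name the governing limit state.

Bolt shear: A_b = π(0.75)²/4 = 0.44179 in². φR_n = 0.75 × 54 × 0.44179 × 6 × 1 = 107.4 kips.
Bearing (0.3125 in plate, F_u = 70 ksi): end bolts L_c = 1.5 − 0.8125/2 = 1.09375, R_n = min(1.2×1.09375×0.3125×70, 2.4×0.75×0.3125×70) = 28.711 kips/bolt; interior L_c = 2.4375 − 0.8125 = 1.625, R_n = 39.375 kips/bolt. φR_n = 0.75 × (2×28.711 + 4×39.375) = 161.2 kips.
Governing: min(107.4, 161.2) = 107.4 kips → bolt shear.

107.4 kips (bolt shear governs)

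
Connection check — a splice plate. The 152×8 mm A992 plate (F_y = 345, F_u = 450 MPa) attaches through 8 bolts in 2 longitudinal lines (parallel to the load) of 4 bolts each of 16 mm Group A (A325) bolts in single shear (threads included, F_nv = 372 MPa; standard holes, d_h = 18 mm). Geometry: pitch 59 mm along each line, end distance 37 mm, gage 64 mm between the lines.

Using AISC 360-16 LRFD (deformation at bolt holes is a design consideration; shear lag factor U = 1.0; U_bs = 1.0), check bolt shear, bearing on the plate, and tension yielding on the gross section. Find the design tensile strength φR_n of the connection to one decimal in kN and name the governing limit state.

Bolt shear: A_b = π(16)²/4 = 201.06 mm². φR_n = 0.75 × 372 × 201.06 × 8 × 1 = 448.8 kN.
Bearing (8 mm plate, F_u = 450 MPa): end bolts L_c = 37 − 18/2 = 28, R_n = min(1.2×28×8×450, 2.4×16×8×450) = 120.96 kN/bolt; interior L_c = 59 − 18 = 41, R_n = 138.24 kN/bolt. φR_n = 0.75 × (2×120.96 + 6×138.24) = 803.5 kN.
Tension yield (gross): A_g = 152×8 = 1216 mm². φR_n = 0.90 × 345 × 1216 = 377.6 kN.
Governing: min(448.8, 803.5, 377.6) = 377.6 kN → gross-section yield.

377.6 kN (gross-section yield governs)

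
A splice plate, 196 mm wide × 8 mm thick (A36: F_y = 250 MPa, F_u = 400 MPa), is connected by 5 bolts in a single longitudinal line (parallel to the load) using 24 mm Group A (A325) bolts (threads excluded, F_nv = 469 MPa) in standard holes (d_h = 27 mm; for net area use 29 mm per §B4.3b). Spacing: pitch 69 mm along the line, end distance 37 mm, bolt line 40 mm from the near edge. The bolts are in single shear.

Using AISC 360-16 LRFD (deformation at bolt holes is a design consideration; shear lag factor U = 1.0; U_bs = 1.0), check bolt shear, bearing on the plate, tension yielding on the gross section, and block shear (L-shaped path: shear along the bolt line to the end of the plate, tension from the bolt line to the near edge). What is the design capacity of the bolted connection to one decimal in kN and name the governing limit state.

324.0 kN (block shear governs)

Bolt shear: A_b = π(24)²/4 = 452.39 mm². φR_n = 0.75 × 469 × 452.39 × 5 × 1 = 795.6 kN.
Bearing (8 mm plate, F_u = 400 MPa): end bolts L_c = 37 − 27/2 = 23.5, R_n = min(1.2×23.5×8×400, 2.4×24×8×400) = 90.24 kN/bolt; interior L_c = 69 − 27 = 42, R_n = 161.28 kN/bolt. φR_n = 0.75 × (1×90.24 + 4×161.28) = 551.5 kN.
Tension yield (gross): A_g = 196×8 = 1568 mm². φR_n = 0.90 × 250 × 1568 = 352.8 kN.
Block shear: shear path 1×[37+4×69] = 1×313 mm, A_gv = 2504, A_nv = 1×(313 − 4.5×29)×8 = 1460 mm²; tension to near edge: (40 − 0.5×29)×8 = 204 mm². R_n = min(0.6×400×1460, 0.6×250×2504) + 1.0×400×204 = min(350.4, 375.6) + 81.6 = 432 kN. φR_n = 0.75 × 432 = 324.0 kN.
Governing: min(795.6, 551.5, 352.8, 324.0) = 324.0 kN → block shear.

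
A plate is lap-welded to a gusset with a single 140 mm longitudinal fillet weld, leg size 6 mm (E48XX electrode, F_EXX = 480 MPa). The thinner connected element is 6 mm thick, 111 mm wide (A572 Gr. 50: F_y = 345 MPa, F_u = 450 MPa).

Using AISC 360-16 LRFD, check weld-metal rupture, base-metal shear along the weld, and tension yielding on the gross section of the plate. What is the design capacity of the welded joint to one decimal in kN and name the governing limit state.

Weld metal: throat = 0.707×6 = 4.242 mm, L = 140 mm. φR_n = 0.75 × 0.6 × 480 × 4.242 × 140 = 128.3 kN.
Base metal shear (6 mm plate): yield φR_n = 1.0×0.6×345×6×140 = 173.9 kN; rupture φR_n = 0.75×0.6×450×6×140 = 170.1 kN; take 170.1 kN (rupture).
Tension yield (gross): A_g = 111×6 = 666 mm². φR_n = 0.90 × 345 × 666 = 206.8 kN.
Governing: min(128.3, 170.1, 206.8) = 128.3 kN → weld metal.

128.3 kN (weld metal governs)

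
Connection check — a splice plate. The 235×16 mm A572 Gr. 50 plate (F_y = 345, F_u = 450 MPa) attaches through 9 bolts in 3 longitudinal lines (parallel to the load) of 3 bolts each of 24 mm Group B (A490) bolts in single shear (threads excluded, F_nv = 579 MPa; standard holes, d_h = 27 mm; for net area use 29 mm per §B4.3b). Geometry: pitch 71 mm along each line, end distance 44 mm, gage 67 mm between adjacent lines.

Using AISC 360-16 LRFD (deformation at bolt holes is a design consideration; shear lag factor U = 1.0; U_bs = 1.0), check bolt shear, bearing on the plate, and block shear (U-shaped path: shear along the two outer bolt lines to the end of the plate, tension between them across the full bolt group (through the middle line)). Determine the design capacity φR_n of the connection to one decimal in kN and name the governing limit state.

1145.9 kN (block shear governs)

Bolt shear: A_b = π(24)²/4 = 452.39 mm². φR_n = 0.75 × 579 × 452.39 × 9 × 1 = 1768.1 kN.
Bearing (16 mm plate, F_u = 450 MPa): end bolts L_c = 44 − 27/2 = 30.5, R_n = min(1.2×30.5×16×450, 2.4×24×16×450) = 263.52 kN/bolt; interior L_c = 71 − 27 = 44, R_n = 380.16 kN/bolt. φR_n = 0.75 × (3×263.52 + 6×380.16) = 2303.6 kN.
Block shear: shear path 2×[44+2×71] = 2×186 mm, A_gv = 5952, A_nv = 2×(186 − 2.5×29)×16 = 3632 mm²; tension across gage: (134 − 2×29)×16 = 1216 mm². R_n = min(0.6×450×3632, 0.6×345×5952) + 1.0×450×1216 = min(980.64, 1232.1) + 547.2 = 1527.8 kN. φR_n = 0.75 × 1527.8 = 1145.9 kN.
Governing: min(1768.1, 2303.6, 1145.9) = 1145.9 kN → block shear.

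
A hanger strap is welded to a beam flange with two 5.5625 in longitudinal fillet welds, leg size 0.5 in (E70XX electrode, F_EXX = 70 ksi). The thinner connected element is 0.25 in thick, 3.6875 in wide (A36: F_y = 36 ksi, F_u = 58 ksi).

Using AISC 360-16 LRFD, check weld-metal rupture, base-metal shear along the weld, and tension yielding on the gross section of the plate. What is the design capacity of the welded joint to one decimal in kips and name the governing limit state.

29.9 kips (gross-section yield governs)

Weld metal: throat = 0.707×0.5 = 0.3535 in, L = 2×5.5625 = 11.125 in. φR_n = 0.75 × 0.6 × 70 × 0.3535 × 11.125 = 123.9 kips.
Base metal shear (0.25 in plate): yield φR_n = 1.0×0.6×36×0.25×11.125 = 60.1 kips; rupture φR_n = 0.75×0.6×58×0.25×11.125 = 72.6 kips; take 60.1 kips (yield).
Tension yield (gross): A_g = 3.6875×0.25 = 0.92188 in². φR_n = 0.90 × 36 × 0.92188 = 29.9 kips.
Governing: min(123.9, 60.1, 29.9) = 29.9 kips → gross-section yield.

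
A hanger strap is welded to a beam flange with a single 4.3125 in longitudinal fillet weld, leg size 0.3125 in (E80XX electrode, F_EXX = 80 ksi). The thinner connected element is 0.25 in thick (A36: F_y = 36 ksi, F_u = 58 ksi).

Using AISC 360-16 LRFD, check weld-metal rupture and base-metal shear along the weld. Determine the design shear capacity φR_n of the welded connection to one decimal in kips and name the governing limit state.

Weld metal: throat = 0.707×0.3125 = 0.22094 in, L = 4.3125 in. φR_n = 0.75 × 0.6 × 80 × 0.22094 × 4.3125 = 34.3 kips.
Base metal shear (0.25 in plate): yield φR_n = 1.0×0.6×36×0.25×4.3125 = 23.3 kips; rupture φR_n = 0.75×0.6×58×0.25×4.3125 = 28.1 kips; take 23.3 kips (yield).
Governing: min(34.3, 23.3) = 23.3 kips → base-metal shear.

23.3 kips (base-metal shear governs)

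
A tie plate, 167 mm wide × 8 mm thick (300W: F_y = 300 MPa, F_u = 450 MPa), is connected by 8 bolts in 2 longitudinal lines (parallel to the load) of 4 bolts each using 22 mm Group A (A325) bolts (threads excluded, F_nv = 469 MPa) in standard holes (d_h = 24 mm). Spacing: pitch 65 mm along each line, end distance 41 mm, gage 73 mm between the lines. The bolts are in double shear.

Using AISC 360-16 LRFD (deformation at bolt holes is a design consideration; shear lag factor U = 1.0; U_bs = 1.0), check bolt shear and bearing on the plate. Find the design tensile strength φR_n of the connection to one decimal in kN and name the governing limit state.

Bolt shear: A_b = π(22)²/4 = 380.13 mm². φR_n = 0.75 × 469 × 380.13 × 8 × 2 = 2139.4 kN.
Bearing (8 mm plate, F_u = 450 MPa): end bolts L_c = 41 − 24/2 = 29, R_n = min(1.2×29×8×450, 2.4×22×8×450) = 125.28 kN/bolt; interior L_c = 65 − 24 = 41, R_n = 177.12 kN/bolt. φR_n = 0.75 × (2×125.28 + 6×177.12) = 985.0 kN.
Governing: min(2139.4, 985.0) = 985.0 kN → bearing.

985.0 kN (bearing governs)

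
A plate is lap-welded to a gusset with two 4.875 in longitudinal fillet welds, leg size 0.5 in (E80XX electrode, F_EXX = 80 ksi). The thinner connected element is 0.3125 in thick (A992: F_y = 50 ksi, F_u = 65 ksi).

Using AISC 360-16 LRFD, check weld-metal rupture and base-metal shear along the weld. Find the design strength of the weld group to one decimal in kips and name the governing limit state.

Weld metal: throat = 0.707×0.5 = 0.3535 in, L = 2×4.875 = 9.75 in. φR_n = 0.75 × 0.6 × 80 × 0.3535 × 9.75 = 124.1 kips.
Base metal shear (0.3125 in plate): yield φR_n = 1.0×0.6×50×0.3125×9.75 = 91.4 kips; rupture φR_n = 0.75×0.6×65×0.3125×9.75 = 89.1 kips; take 89.1 kips (rupture).
Governing: min(124.1, 89.1) = 89.1 kips → base-metal shear.

89.1 kips (base-metal shear governs)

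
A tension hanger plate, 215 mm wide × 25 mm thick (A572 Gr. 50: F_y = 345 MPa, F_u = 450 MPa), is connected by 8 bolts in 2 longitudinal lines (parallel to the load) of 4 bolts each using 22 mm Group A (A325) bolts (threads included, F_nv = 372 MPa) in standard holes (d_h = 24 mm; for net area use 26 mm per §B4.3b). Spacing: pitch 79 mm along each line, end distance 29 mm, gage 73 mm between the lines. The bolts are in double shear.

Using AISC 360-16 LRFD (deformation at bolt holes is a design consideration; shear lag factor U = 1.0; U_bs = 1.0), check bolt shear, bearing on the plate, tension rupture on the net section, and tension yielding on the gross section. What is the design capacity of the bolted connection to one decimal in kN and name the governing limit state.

1375.3 kN (net-section rupture governs)

Bolt shear: A_b = π(22)²/4 = 380.13 mm². φR_n = 0.75 × 372 × 380.13 × 8 × 2 = 1696.9 kN.
Bearing (25 mm plate, F_u = 450 MPa): end bolts L_c = 29 − 24/2 = 17, R_n = min(1.2×17×25×450, 2.4×22×25×450) = 229.5 kN/bolt; interior L_c = 79 − 24 = 55, R_n = 594 kN/bolt. φR_n = 0.75 × (2×229.5 + 6×594) = 3017.3 kN.
Tension rupture (net): A_n = (215 − 2×26)×25 = 4075 mm² (U = 1.0, A_e = A_n). φR_n = 0.75 × 450 × 4075 = 1375.3 kN.
Tension yield (gross): A_g = 215×25 = 5375 mm². φR_n = 0.90 × 345 × 5375 = 1668.9 kN.
Governing: min(1696.9, 3017.3, 1375.3, 1668.9) = 1375.3 kN → net-section rupture.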